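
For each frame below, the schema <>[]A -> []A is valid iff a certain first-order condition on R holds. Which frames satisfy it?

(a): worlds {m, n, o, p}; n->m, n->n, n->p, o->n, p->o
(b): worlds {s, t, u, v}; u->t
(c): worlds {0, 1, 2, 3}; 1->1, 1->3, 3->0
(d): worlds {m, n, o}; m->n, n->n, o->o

(d)

This is the axiom for the Euclidean property; its first-order frame correspondent is forall x forall y forall z (Rxy & Rxz -> Ryz).
(a): fails — Rnm and Rnn but not Rmn.
(b): fails — Rut and Rut but not Rtt.
(c): fails — R13 and R11 but not R31.
(d): condition met.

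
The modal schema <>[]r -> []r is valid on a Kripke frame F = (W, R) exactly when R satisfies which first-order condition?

Replacing r by ¬r and contraposing gives the equivalent schema ◇r → □◇r.
Suppose ◇r→□◇r is valid. Take Rxy, Rxz and set V(r)={y}. Then ◇r at x, so □◇r at x, so ◇r at z, so some w with Rzw has r; w=y, i.e. Rzy. By symmetry of the argument, Ryz.

The Euclidean property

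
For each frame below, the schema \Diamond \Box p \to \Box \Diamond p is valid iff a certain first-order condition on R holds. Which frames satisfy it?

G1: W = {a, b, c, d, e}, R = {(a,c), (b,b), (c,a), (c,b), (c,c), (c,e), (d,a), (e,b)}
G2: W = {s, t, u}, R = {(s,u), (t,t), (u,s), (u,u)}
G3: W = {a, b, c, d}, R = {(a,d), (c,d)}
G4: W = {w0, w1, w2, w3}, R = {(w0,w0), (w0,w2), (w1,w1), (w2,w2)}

G2, G4

The schema corresponds to convergence: \forall x \forall y \forall z (Rxy \wedge Rxz \to \exists w (Ryw \wedge Rzw)).
G1: fails — Rcb and Rca but b and a have no common successor.
G2: ✓.
G3: fails — Rad and Rad but d and d have no common successor.
G4: ✓.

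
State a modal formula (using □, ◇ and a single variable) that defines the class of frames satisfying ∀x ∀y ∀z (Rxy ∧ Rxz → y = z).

◇s → □s

The condition is partial functionality. The CD schema ◇s → □s defines it.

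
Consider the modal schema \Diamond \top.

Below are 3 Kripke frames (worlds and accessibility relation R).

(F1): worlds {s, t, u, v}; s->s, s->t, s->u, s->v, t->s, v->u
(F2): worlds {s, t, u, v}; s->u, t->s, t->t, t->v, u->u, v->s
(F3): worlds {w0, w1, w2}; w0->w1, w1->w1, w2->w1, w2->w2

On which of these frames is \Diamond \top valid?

(F2), (F3)

Frame correspondent (Sahlqvist): \forall x \exists y Rxy — i.e. seriality.
(F1): fails — world u has no successor.
(F2): condition met.
(F3): condition met.
Valid on: (F2), (F3).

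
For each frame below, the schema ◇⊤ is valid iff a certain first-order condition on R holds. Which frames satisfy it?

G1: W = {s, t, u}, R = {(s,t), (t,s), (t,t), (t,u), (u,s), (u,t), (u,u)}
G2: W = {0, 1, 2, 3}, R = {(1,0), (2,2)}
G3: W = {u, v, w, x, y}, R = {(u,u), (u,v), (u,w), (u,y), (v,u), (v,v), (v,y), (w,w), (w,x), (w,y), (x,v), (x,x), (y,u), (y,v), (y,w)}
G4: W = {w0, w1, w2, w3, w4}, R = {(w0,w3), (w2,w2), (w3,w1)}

Frame correspondent (Sahlqvist): ∀x ∃y Rxy — i.e. seriality.
G1: satisfies the condition.
G2: fails — world 0 has no successor.
G3: satisfies the condition.
G4: fails — world w1 has no successor.
Valid on: G1, G3.

G1, G3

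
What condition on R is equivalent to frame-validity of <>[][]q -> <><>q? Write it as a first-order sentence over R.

This is a Sahlqvist (Geach-type) schema ◇^1□^2q → □^0◇^2q.
Minimal-valuation argument: fix x; take any y with xR^1y and any z with xR^0z. Set V(q) to the set of worlds R-reachable from y in exactly 2 steps. Then □^2q holds at y, so the antecedent holds at x; validity forces ◇^2q at z, giving a w with zR^2w and yR^2w.
First-order correspondent: forall x forall y (xRy -> exists w (y R^2 w & x R^2 w)).

forall x forall y (xRy -> exists w (y R^2 w & x R^2 w))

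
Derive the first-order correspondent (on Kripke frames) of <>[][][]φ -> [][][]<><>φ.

forall x forall y forall z ((xRy & x R^3 z) -> exists w (y R^3 w & z R^2 w))

This is a Sahlqvist (Geach-type) schema ◇^1□^3φ → □^3◇^2φ.
First-order correspondent: forall x forall y forall z ((xRy & x R^3 z) -> exists w (y R^3 w & z R^2 w)).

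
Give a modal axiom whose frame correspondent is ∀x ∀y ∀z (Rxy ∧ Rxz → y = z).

The condition is partial functionality. The CD schema ◇r → □r defines it.
Suppose ◇r→□r is valid. Take Rxy, Rxz and set V(r)={y}. Then ◇r at x, so □r at x, so r at z, i.e. z=y.

◇r → □r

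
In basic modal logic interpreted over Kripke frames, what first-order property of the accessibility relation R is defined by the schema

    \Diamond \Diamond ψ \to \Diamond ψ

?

transitivity: \forall x \forall y \forall z (Rxy \wedge Ryz \to Rxz)

Replacing ψ by ¬ψ and contraposing gives the equivalent schema □ψ → □□ψ.
Suppose □ψ→□□ψ is valid. Take Rxy, Ryz and set V(ψ)={w : Rxw}. Then □ψ at x, so □□ψ at x, so □ψ at y, so ψ at z, i.e. Rxz.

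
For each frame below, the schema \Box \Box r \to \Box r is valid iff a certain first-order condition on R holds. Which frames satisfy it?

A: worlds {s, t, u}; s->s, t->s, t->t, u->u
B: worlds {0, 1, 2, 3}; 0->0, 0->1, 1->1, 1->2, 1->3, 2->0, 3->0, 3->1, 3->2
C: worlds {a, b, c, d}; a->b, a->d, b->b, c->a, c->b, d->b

A, B

The schema corresponds to density: \forall x \forall y (Rxy \to \exists z (Rxz \wedge Rzy)).
A: ✓.
B: ✓.
C: fails — Rca but no z with Rcz and Rza.
Valid on: A, B.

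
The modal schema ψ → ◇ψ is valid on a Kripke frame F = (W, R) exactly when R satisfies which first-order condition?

Equivalently (dual form): □ψ → ψ.
Suppose □ψ→ψ is valid. At any x set V(ψ)={w : Rxw}. Then □ψ holds at x, so ψ holds at x, i.e. Rxx.

reflexivity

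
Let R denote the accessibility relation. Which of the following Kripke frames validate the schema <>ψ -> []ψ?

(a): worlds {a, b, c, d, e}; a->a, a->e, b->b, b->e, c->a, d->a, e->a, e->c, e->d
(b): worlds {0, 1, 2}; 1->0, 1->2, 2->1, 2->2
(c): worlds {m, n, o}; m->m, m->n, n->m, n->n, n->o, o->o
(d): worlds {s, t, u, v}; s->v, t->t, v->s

(d)

Frame correspondent (Sahlqvist): forall x forall y forall z (Rxy & Rxz -> y = z) — i.e. partial functionality.
(a): fails — a sees both a and e.
(b): fails — 1 sees both 0 and 2.
(c): fails — m sees both m and n.
(d): holds.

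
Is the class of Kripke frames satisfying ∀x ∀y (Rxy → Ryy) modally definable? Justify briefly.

Yes, by □(□q → q)

This is a Sahlqvist condition; the T□ axiom □(□q → q) defines it.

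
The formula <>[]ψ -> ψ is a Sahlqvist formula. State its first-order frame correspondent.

symmetry: forall x forall y (Rxy -> Ryx)

Replacing ψ by ¬ψ and contraposing gives the equivalent schema ψ → □◇ψ.
Suppose ψ→□◇ψ is valid. Take Rxy and set V(ψ)={x}. Then ψ at x, so □◇ψ at x, so ◇ψ at y, so some z with Ryz has ψ; z=x, i.e. Ryx.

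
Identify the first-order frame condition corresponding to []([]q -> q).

shift-reflexivity: forall x forall y (Rxy -> Ryy)

Suppose □(□q→q) is valid. Take Rxy and set V(q)={w : Ryw}. Then at y, □q holds; since □(□q→q) at x, □q→q at y, so q at y, i.e. Ryy.
The converse is a direct semantic check.
Frame condition: forall x forall y (Rxy -> Ryy).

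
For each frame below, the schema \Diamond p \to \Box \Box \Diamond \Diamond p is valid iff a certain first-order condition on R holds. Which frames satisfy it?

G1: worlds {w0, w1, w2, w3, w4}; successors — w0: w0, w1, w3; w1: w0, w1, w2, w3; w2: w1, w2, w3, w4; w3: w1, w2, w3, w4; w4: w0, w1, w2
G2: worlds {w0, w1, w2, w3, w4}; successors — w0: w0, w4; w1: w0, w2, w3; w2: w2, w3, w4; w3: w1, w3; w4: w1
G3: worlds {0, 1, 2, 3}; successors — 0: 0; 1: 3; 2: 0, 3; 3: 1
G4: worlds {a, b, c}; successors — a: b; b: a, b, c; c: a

This is the axiom for a generalized confluence (Geach) condition; its first-order frame correspondent is \forall x \forall y \forall z ((xRy \wedge x R^2 z) \to \exists w (y = w \wedge z R^2 w)).
G1: condition met.
G2: fails — w0Rw4, w0R²w4 but no w with w4=w and w4R²w.
G3: fails — 1R3, 1R²1 but no w with 3=w and 1R²w.
G4: fails — bRa, bR²c but no w with a=w and cR²w.
Valid on: G1.

G1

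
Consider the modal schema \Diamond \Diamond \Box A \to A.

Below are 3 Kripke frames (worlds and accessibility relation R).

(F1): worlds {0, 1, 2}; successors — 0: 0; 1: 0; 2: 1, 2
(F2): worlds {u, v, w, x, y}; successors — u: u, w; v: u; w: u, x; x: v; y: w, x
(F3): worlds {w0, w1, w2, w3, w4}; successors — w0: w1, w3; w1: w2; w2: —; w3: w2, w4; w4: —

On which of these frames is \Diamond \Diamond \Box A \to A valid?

none

The schema corresponds to a generalized confluence (Geach) condition: \forall x \forall y (x R^2 y \to \exists w (yRw \wedge x = w)).
(F1): fails — 1R²0 but no w with 0Rw and 1=w.
(F2): fails — uR²x but no t with xRt and u=t.
(F3): fails — w0R²w2 but no w with w2Rw and w0=w.
Valid on no frame.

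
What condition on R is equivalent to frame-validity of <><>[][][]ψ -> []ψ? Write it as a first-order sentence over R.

This is a Sahlqvist (Geach-type) schema ◇^2□^3ψ → □^1◇^0ψ.
First-order correspondent: forall x forall y forall z ((x R^2 y & xRz) -> exists w (y R^3 w & z = w)).

forall x forall y forall z ((x R^2 y & xRz) -> exists w (y R^3 w & z = w))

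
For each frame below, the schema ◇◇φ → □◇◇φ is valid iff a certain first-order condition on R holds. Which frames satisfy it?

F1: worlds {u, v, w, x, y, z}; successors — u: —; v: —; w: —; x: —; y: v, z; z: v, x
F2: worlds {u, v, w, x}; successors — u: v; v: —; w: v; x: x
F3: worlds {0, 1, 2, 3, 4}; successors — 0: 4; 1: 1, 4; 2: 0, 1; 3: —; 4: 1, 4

F2, F3

This is the axiom for a generalized confluence (Geach) condition; its first-order frame correspondent is ∀x ∀y ∀z ((xR²y ∧ xRz) → ∃w (y = w ∧ zR²w)).
F1: fails — yR²v, yRv but no t with v=t and vR²t.
F2: satisfies the condition.
F3: satisfies the condition.
Valid on: F2, F3.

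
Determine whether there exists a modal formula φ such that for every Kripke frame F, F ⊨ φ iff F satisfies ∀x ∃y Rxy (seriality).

Yes: it is seriality, defined by the D schema □q → ◇q.
Suppose □q→◇q is valid. At any x set V(q)=W. Then □q at x, so ◇q at x, so x has a successor.

Definable; □q → ◇q defines it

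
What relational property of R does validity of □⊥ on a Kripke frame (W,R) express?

□⊥ is valid iff no world has any successor (otherwise □⊥ fails at any world with one).

emptiness of R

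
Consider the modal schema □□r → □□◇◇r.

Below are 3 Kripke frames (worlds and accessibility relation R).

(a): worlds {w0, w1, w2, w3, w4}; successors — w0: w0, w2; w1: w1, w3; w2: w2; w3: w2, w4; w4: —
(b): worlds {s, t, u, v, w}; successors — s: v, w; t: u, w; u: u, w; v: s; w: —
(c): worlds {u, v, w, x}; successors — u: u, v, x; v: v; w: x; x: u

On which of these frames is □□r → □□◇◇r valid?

Frame correspondent (Sahlqvist): ∀x ∀z (xR²z → ∃w (xR²w ∧ zR²w)) — i.e. a generalized confluence (Geach) condition.
(a): fails — w1R²w4 but no w with w1R²w and w4R²w.
(b): fails — tR²w but no w* with tR²w* and wR²w*.
(c): ✓.
Valid on: (c).

(c)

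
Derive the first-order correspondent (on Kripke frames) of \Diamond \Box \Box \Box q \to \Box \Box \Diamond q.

\forall x \forall y \forall z ((xRy \wedge x R^2 z) \to \exists w (y R^3 w \wedge zRw))

This is a Sahlqvist (Geach-type) schema ◇^1□^3q → □^2◇^1q.
Minimal-valuation argument: fix x; take any y with xR^1y and any z with xR^2z. Set V(q) to the set of worlds R-reachable from y in exactly 3 steps. Then □^3q holds at y, so the antecedent holds at x; validity forces ◇^1q at z, giving a w with zR^1w and yR^3w.
First-order correspondent: \forall x \forall y \forall z ((xRy \wedge x R^2 z) \to \exists w (y R^3 w \wedge zRw)).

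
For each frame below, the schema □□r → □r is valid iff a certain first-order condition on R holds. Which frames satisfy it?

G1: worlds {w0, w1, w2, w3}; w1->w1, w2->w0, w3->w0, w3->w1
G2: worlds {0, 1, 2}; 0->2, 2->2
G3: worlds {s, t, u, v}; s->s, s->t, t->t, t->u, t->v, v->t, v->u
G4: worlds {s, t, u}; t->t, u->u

This is the axiom for density; its first-order frame correspondent is ∀x ∀y (Rxy → ∃z (Rxz ∧ Rzy)).
G1: fails — Rw2w0 but no z with Rw2z and Rzw0.
G2: condition met.
G3: condition met.
G4: condition met.

G2, G3, G4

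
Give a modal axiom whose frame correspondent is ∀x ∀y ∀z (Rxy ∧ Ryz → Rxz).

The condition is transitivity. The 4 schema □p → □□p defines it.
Suppose □p→□□p is valid. Take Rxy, Ryz and set V(p)={w : Rxw}. Then □p at x, so □□p at x, so □p at y, so p at z, i.e. Rxz.

□p → □□p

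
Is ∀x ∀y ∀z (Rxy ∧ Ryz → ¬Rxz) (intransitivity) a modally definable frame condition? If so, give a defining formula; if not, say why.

Modal frame validity is preserved under surjective bounded morphisms.
The 5-cycle (worlds s,t,u,v,w with s→t→u→v→w→s) is intransitive. Mapping every world to a single reflexive point • is a surjective bounded morphism; the reflexive point is not intransitive (R••∧R•• but R••).
Hence intransitivity is not modally definable.

Not definable by any modal formula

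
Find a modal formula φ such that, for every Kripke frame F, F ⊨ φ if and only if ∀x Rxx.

□q → q

This is reflexivity; the standard corresponding axiom is T: □q → q.
Suppose □q→q is valid. At any x set V(q)={w : Rxw}. Then □q holds at x, so q holds at x, i.e. Rxx.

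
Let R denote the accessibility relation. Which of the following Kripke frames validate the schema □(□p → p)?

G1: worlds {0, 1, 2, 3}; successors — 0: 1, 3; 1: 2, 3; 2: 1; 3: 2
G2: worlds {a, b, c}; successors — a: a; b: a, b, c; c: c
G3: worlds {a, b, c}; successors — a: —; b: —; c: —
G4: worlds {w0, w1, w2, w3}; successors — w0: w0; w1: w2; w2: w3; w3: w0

G2, G3

The schema corresponds to shift-reflexivity: ∀x ∀y (Rxy → Ryy).
G1: fails — R32 but not R22.
G2: condition met.
G3: condition met.
G4: fails — Rw1w2 but not Rw2w2.
Valid on: G2, G3.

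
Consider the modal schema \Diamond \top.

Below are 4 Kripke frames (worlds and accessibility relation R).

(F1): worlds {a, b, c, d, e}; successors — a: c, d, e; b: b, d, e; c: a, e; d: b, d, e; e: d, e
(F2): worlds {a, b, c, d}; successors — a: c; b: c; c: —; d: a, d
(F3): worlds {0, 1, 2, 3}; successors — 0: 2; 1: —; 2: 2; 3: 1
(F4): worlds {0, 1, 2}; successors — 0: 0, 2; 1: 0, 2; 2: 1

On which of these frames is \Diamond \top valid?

The schema corresponds to seriality: \forall x \exists y Rxy.
(F1): condition met.
(F2): fails — world c has no successor.
(F3): fails — world 1 has no successor.
(F4): condition met.
Valid on: (F1), (F4).

(F1), (F4)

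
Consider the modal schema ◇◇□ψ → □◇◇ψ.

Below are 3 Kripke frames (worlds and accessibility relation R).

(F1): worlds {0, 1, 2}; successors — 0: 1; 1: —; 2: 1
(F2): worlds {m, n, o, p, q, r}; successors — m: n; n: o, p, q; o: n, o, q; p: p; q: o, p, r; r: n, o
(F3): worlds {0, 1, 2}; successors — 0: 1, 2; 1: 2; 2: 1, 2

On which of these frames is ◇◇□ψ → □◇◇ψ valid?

The schema corresponds to a generalized confluence (Geach) condition: ∀x ∀y ∀z ((xR²y ∧ xRz) → ∃w (yRw ∧ zR²w)).
(F1): condition met.
(F2): fails — nR²o, nRp but no w with oRw and pR²w.
(F3): condition met.

(F1), (F3)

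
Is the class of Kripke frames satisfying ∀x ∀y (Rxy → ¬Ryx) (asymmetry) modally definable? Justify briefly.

No — not modally definable

If a class were modally definable it would be closed under surjective bounded morphisms (Goldblatt–Thomason).
The 5-cycle (worlds a,b,c,d,e with a→b→c→d→e→a) is asymmetric. Mapping every world to a single reflexive point • is a surjective bounded morphism, and the reflexive point is not asymmetric (R•• but asymmetry requires ¬R••).
Hence asymmetry is not modally definable.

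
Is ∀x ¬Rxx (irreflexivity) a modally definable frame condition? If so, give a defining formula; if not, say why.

No — not modally definable

If a class were modally definable it would be closed under surjective bounded morphisms (Goldblatt–Thomason).
The 2-cycle (worlds 0,1 with 0→1→0) is irreflexive, and the map sending every world to a single reflexive point • is a surjective bounded morphism (forth: every edge maps to (•,•); back: every world has a successor). So any modal formula valid on the 2-cycle is also valid on the reflexive point, which is not irreflexive.
Hence irreflexivity is not modally definable.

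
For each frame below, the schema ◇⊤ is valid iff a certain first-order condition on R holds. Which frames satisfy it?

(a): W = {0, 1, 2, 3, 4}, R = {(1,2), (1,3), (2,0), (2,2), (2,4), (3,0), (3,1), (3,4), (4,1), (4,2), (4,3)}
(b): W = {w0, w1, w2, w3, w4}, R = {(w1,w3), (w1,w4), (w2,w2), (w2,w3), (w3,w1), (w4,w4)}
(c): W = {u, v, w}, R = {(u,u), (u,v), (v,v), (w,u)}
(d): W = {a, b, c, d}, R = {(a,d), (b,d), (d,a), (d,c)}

(c)

Frame correspondent (Sahlqvist): ∀x ∃y Rxy — i.e. seriality.
(a): fails — world 0 has no successor.
(b): fails — world w0 has no successor.
(c): ✓.
(d): fails — world c has no successor.
Valid on: (c).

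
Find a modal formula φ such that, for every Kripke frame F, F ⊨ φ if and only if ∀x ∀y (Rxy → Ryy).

□(□ψ → ψ)

A defining formula is □(□ψ → ψ) (the T□ axiom).
Suppose □(□ψ→ψ) is valid. Take Rxy and set V(ψ)={w : Ryw}. Then at y, □ψ holds; since □(□ψ→ψ) at x, □ψ→ψ at y, so ψ at y, i.e. Ryy.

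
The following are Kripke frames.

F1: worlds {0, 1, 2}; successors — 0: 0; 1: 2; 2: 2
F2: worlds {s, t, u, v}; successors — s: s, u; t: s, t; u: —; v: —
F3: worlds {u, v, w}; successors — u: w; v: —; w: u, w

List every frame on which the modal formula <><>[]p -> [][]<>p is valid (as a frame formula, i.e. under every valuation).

This is the axiom for a generalized confluence (Geach) condition; its first-order frame correspondent is forall x forall y forall z ((x R^2 y & x R^2 z) -> exists w (yRw & zRw)).
F1: condition met.
F2: fails — sR²s, sR²u but no w with sRw and uRw.
F3: condition met.

F1, F3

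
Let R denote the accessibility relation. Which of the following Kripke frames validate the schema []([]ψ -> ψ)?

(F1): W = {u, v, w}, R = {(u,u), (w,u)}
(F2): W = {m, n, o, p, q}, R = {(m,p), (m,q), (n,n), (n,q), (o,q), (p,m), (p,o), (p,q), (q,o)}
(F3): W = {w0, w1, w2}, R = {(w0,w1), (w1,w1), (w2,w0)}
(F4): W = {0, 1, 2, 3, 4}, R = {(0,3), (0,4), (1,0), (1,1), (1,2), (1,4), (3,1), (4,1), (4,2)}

Frame correspondent (Sahlqvist): forall x forall y (Rxy -> Ryy) — i.e. shift-reflexivity.
(F1): satisfies the condition.
(F2): fails — Rpm but not Rmm.
(F3): fails — Rw2w0 but not Rw0w0.
(F4): fails — R10 but not R00.
Valid on: (F1).

(F1)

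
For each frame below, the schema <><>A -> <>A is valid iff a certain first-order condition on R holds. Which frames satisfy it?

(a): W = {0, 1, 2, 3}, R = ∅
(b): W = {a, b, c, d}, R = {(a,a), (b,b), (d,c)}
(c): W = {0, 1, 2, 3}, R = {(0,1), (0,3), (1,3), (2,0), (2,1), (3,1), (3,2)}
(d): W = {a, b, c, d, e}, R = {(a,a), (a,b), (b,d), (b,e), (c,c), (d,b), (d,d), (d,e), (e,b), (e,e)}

Frame correspondent (Sahlqvist): forall x forall y forall z (Rxy & Ryz -> Rxz) — i.e. transitivity.
(a): ✓.
(b): ✓.
(c): fails — R32 and R20 but not R30.
(d): fails — Reb and Rbd but not Red.

(a), (b)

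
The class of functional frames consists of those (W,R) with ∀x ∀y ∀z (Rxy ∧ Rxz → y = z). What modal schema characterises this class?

A defining formula is ◇ψ → □ψ (the CD axiom).
Suppose ◇ψ→□ψ is valid. Take Rxy, Rxz and set V(ψ)={y}. Then ◇ψ at x, so □ψ at x, so ψ at z, i.e. z=y.

◇ψ → □ψ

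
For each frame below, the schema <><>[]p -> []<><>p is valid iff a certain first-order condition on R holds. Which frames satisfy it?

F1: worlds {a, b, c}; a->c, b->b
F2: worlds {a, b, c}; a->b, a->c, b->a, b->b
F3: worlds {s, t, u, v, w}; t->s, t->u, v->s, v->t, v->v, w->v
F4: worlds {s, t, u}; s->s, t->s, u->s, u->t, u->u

The schema corresponds to a generalized confluence (Geach) condition: forall x forall y forall z ((x R^2 y & xRz) -> exists w (yRw & z R^2 w)).
F1: holds.
F2: fails — aR²a, aRc but no w with aRw and cR²w.
F3: fails — vR²s, vRs but no w* with sRw* and sR²w*.
F4: holds.
Valid on: F1, F4.

F1, F4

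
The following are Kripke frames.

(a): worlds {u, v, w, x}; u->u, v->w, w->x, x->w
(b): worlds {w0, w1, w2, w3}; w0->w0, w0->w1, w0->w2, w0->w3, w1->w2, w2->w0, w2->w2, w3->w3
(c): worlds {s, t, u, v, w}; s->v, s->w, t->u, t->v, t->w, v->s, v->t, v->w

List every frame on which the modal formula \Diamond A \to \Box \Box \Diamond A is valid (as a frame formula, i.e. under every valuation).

The schema corresponds to a generalized confluence (Geach) condition: \forall x \forall y \forall z ((xRy \wedge x R^2 z) \to \exists w (y = w \wedge zRw)).
(a): condition met.
(b): fails — w0Rw0, w0R²w1 but no w with w0=w and w1Rw.
(c): fails — sRv, sR²w but no w* with v=w* and wRw*.

(a)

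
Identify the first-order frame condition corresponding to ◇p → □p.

Suppose ◇p→□p is valid. Take Rxy, Rxz and set V(p)={y}. Then ◇p at x, so □p at x, so p at z, i.e. z=y.

partial functionality: ∀x ∀y ∀z (Rxy ∧ Rxz → y = z)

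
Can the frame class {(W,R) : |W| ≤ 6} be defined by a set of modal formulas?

If a class were modally definable it would be closed under disjoint unions (Goldblatt–Thomason).
Any modal formula valid on each of 7 disjoint one-world frames is valid on their disjoint union (validity is preserved under disjoint unions). Each one-world frame has |W|=1≤6, but the union has |W|=7.
So the class is not modally definable.

Not modally definable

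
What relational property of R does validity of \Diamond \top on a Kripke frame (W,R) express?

◇⊤ holds at w iff w has a successor, so frame-validity of ◇⊤ is exactly seriality. Equivalently via □φ → ◇φ:
Suppose □φ→◇φ is valid. At any x set V(φ)=W. Then □φ at x, so ◇φ at x, so x has a successor.
The converse is a direct semantic check.
So the correspondent is seriality.

seriality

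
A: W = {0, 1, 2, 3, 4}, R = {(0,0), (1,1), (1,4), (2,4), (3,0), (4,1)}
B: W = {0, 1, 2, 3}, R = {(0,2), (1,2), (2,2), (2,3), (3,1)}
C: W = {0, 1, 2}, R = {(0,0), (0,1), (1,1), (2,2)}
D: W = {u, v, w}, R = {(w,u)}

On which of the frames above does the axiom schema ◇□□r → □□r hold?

Frame correspondent (Sahlqvist): ∀x ∀y ∀z ((xRy ∧ xR²z) → ∃w (yR²w ∧ z = w)) — i.e. a generalized confluence (Geach) condition.
A: condition met.
B: fails — 2R3, 2R²1 but no w with 3R²w and 1=w.
C: fails — 0R1, 0R²0 but no w with 1R²w and 0=w.
D: condition met.
Valid on: A, D.

A, D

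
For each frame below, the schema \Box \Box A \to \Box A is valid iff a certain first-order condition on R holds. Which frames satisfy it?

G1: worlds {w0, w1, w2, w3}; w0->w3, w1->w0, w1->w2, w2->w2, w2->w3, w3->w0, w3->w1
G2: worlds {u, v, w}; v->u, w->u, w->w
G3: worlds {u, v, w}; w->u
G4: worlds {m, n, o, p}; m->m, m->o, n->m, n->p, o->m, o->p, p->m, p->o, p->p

The schema corresponds to density: \forall x \forall y (Rxy \to \exists z (Rxz \wedge Rzy)).
G1: fails — Rw1w0 but no z with Rw1z and Rzw0.
G2: fails — Rvu but no z with Rvz and Rzu.
G3: fails — Rwu but no z with Rwz and Rzu.
G4: condition met.

G4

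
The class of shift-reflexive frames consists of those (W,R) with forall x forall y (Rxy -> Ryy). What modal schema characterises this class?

This is shift-reflexivity; the standard corresponding axiom is T□: □(□p → p).

□(□p → p)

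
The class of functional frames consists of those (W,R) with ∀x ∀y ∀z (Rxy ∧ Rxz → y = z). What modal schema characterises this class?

◇r → □r

A defining formula is ◇r → □r (the CD axiom).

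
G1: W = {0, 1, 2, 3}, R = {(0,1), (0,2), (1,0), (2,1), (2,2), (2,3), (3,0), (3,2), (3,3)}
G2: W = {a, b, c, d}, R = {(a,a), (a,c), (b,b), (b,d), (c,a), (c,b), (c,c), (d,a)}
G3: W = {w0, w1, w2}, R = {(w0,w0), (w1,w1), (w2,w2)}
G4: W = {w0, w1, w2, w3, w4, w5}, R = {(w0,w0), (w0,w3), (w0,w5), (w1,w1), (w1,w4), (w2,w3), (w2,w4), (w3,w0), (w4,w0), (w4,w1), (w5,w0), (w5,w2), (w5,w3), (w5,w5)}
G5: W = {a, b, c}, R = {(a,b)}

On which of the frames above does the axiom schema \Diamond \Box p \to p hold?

Frame correspondent (Sahlqvist): \forall x \forall y (Rxy \to Ryx) — i.e. symmetry.
G1: fails — R02 but not R20.
G2: fails — Rcb but not Rbc.
G3: condition met.
G4: fails — Rw2w4 but not Rw4w2.
G5: fails — Rab but not Rba.

G3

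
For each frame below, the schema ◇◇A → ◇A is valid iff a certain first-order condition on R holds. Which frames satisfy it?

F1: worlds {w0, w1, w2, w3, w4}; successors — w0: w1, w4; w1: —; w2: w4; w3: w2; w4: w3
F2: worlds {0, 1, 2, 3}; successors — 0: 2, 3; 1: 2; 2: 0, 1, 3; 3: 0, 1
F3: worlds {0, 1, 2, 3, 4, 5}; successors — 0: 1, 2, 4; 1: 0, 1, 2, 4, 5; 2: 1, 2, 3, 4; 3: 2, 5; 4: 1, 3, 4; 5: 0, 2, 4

The schema corresponds to transitivity: ∀x ∀y ∀z (Rxy ∧ Ryz → Rxz).
F1: fails — Rw0w4 and Rw4w3 but not Rw0w3.
F2: fails — R02 and R20 but not R00.
F3: fails — R12 and R23 but not R13.

none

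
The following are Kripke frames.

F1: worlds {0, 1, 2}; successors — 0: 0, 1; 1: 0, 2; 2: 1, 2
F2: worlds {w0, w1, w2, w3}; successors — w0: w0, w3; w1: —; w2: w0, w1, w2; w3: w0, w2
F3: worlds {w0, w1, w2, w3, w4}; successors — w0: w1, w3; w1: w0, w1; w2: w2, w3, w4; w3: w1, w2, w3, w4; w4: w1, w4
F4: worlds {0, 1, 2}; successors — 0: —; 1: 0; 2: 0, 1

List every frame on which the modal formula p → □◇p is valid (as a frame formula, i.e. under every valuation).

This is the axiom for symmetry; its first-order frame correspondent is ∀x ∀y (Rxy → Ryx).
F1: ✓.
F2: fails — Rw3w2 but not Rw2w3.
F3: fails — Rw2w4 but not Rw4w2.
F4: fails — R10 but not R01.
Valid on: F1.

F1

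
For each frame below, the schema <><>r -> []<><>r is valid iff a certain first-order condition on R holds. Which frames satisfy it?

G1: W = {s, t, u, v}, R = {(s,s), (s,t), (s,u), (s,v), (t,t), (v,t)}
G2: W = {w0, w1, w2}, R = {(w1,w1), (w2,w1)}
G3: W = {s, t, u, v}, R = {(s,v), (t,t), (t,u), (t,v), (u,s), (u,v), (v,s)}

Frame correspondent (Sahlqvist): forall x forall y forall z ((x R^2 y & xRz) -> exists w (y = w & z R^2 w)) — i.e. a generalized confluence (Geach) condition.
G1: fails — sR²s, sRt but no w with s=w and tR²w.
G2: condition met.
G3: fails — sR²s, sRv but no w with s=w and vR²w.
Valid on: G2.

G2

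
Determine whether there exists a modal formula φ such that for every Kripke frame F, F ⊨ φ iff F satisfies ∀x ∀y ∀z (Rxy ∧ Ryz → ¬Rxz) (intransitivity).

If a class were modally definable it would be closed under surjective bounded morphisms (Goldblatt–Thomason).
The 5-cycle (worlds 0,1,2,3,4 with 0→1→2→3→4→0) is intransitive. Mapping every world to a single reflexive point • is a surjective bounded morphism; the reflexive point is not intransitive (R••∧R•• but R••).
So the class is not modally definable.

Not definable by any modal formula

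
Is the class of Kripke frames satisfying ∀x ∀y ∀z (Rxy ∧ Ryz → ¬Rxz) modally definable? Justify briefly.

No

Modal frame validity is preserved under surjective bounded morphisms.
The 5-cycle (worlds w0,w1,w2,w3,w4 with w0→w1→w2→w3→w4→w0) is intransitive. Mapping every world to a single reflexive point • is a surjective bounded morphism; the reflexive point is not intransitive (R••∧R•• but R••).
Hence intransitivity is not modally definable.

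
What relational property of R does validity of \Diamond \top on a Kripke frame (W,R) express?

◇⊤ holds at w iff w has a successor, so frame-validity of ◇⊤ is exactly seriality. Equivalently via □p → ◇p:
Suppose □p→◇p is valid. At any x set V(p)=W. Then □p at x, so ◇p at x, so x has a successor.
Conversely, any frame satisfying \forall x \exists y Rxy validates the schema.
So the correspondent is seriality.

Seriality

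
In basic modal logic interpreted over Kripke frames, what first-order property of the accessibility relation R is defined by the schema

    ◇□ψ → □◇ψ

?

Suppose ◇□ψ→□◇ψ is valid. Take Rxy, Rxz and set V(ψ)={w : Ryw}. Then □ψ at y so ◇□ψ at x, so □◇ψ at x, so ◇ψ at z, giving w with Rzw and Ryw.
Conversely, any frame satisfying ∀x ∀y ∀z (Rxy ∧ Rxz → ∃w (Ryw ∧ Rzw)) validates the schema.
Frame condition: ∀x ∀y ∀z (Rxy ∧ Rxz → ∃w (Ryw ∧ Rzw)).

convergence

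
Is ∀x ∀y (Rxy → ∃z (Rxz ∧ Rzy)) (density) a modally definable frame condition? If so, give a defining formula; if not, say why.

Yes: it is density, defined by the C4 schema □□p → □p.

Definable; □□p → □p defines it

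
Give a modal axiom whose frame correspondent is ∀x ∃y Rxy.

□s → ◇s

This is seriality; the standard corresponding axiom is D: □s → ◇s.
Suppose □s→◇s is valid. At any x set V(s)=W. Then □s at x, so ◇s at x, so x has a successor.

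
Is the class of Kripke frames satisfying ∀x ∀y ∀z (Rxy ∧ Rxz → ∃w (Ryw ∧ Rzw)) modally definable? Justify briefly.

This is a Sahlqvist condition; the .2 axiom ◇□r → □◇r defines it.
Suppose ◇□r→□◇r is valid. Take Rxy, Rxz and set V(r)={w : Ryw}. Then □r at y so ◇□r at x, so □◇r at x, so ◇r at z, giving w with Rzw and Ryw.

Yes, by ◇□r → □◇r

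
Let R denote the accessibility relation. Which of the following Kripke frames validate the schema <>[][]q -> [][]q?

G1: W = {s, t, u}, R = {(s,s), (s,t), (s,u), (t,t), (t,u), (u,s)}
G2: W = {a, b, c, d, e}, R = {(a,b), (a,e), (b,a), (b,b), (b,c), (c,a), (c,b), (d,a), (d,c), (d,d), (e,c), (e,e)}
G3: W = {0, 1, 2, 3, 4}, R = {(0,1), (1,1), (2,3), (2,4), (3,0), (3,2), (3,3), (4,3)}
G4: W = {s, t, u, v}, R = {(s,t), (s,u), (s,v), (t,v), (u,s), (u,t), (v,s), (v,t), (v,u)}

G1

The schema corresponds to a generalized confluence (Geach) condition: forall x forall y forall z ((xRy & x R^2 z) -> exists w (y R^2 w & z = w)).
G1: ✓.
G2: fails — dRa, dR²d but no w with aR²w and d=w.
G3: fails — 3R0, 3R²0 but no w with 0R²w and 0=w.
G4: fails — sRt, sR²v but no w with tR²w and v=w.
Valid on: G1.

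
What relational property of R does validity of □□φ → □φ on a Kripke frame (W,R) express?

Suppose □□φ→□φ is valid. Take Rxy and set V(φ)={w : xR²w}. Then □□φ at x, so □φ at x, so φ at y, i.e. ∃z(Rxz∧Rzy).
Conversely, on a frame with density the schema holds at every world under every valuation.
Frame condition: ∀x ∀y (Rxy → ∃z (Rxz ∧ Rzy)).

density: ∀x ∀y (Rxy → ∃z (Rxz ∧ Rzy))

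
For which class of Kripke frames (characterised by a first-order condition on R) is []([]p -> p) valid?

shift-reflexivity: forall x forall y (Rxy -> Ryy)

This is the T□ axiom.
Its frame correspondent is shift-reflexivity — forall x forall y (Rxy -> Ryy).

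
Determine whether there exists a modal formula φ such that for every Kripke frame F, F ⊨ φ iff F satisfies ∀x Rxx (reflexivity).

Definable; □r → r defines it

The condition is reflexivity. A defining modal formula is □r → r.
Suppose □r→r is valid. At any x set V(r)={w : Rxw}. Then □r holds at x, so r holds at x, i.e. Rxx.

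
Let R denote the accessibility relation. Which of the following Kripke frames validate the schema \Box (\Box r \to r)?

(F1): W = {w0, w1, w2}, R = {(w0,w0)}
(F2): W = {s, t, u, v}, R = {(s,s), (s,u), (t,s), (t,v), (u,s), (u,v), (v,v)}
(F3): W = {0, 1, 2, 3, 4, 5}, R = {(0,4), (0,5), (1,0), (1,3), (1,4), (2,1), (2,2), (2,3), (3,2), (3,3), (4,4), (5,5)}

The schema corresponds to shift-reflexivity: \forall x \forall y (Rxy \to Ryy).
(F1): satisfies the condition.
(F2): fails — Rsu but not Ruu.
(F3): fails — R10 but not R00.
Valid on: (F1).

(F1)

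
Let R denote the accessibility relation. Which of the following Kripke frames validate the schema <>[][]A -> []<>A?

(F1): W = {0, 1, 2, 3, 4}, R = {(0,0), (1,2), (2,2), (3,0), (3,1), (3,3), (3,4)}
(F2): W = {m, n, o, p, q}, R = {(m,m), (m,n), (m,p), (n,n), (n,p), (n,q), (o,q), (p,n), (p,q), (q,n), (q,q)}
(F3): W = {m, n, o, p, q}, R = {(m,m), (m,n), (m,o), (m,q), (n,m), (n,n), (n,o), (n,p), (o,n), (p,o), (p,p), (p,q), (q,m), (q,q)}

Frame correspondent (Sahlqvist): forall x forall y forall z ((xRy & xRz) -> exists w (y R^2 w & zRw)) — i.e. a generalized confluence (Geach) condition.
(F1): fails — 3R0, 3R1 but no w with 0R²w and 1Rw.
(F2): condition met.
(F3): condition met.

(F2), (F3)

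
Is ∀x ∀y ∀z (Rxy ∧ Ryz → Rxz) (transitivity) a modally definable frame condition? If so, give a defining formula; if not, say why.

Definable; □r → □□r defines it

Yes: it is transitivity, defined by the 4 schema □r → □□r.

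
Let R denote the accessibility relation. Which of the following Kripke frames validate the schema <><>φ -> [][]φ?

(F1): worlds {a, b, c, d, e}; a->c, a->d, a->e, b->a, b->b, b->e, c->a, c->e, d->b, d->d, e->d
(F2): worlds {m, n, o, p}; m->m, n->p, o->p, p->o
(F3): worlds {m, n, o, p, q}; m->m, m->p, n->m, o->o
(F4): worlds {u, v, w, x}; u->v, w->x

(F2), (F4)

Frame correspondent (Sahlqvist): forall x forall y forall z ((x R^2 y & x R^2 z) -> exists w (y = w & z = w)) — i.e. a generalized confluence (Geach) condition.
(F1): fails — aR²a, aR²b but a ≠ b.
(F2): ✓.
(F3): fails — mR²m, mR²p but m ≠ p.
(F4): ✓.
Valid on: (F2), (F4).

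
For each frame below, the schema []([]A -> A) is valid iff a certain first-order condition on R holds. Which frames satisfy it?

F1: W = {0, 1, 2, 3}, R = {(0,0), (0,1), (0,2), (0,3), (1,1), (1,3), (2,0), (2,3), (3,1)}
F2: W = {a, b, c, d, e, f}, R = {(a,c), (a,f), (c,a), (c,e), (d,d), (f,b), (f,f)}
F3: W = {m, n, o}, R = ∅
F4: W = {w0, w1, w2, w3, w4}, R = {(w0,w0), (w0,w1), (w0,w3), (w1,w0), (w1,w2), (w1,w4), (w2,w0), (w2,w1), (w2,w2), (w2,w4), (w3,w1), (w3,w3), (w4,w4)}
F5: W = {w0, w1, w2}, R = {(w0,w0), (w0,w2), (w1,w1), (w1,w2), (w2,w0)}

F3

This is the axiom for shift-reflexivity; its first-order frame correspondent is forall x forall y (Rxy -> Ryy).
F1: fails — R02 but not R22.
F2: fails — Rce but not Ree.
F3: ✓.
F4: fails — Rw3w1 but not Rw1w1.
F5: fails — Rw1w2 but not Rw2w2.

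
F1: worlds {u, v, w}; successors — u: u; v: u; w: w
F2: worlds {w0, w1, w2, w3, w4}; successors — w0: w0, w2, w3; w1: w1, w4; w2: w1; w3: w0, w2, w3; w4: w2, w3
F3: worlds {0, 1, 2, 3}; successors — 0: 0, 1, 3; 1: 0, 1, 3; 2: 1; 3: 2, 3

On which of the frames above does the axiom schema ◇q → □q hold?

The schema corresponds to partial functionality: ∀x ∀y ∀z (Rxy ∧ Rxz → y = z).
F1: holds.
F2: fails — w0 sees both w0 and w2.
F3: fails — 0 sees both 0 and 1.
Valid on: F1.

F1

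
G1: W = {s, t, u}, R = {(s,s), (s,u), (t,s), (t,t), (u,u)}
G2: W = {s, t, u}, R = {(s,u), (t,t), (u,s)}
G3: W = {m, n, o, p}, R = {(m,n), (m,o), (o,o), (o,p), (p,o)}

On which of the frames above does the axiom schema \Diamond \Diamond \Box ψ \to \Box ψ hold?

G2

This is the axiom for a generalized confluence (Geach) condition; its first-order frame correspondent is \forall x \forall y \forall z ((x R^2 y \wedge xRz) \to \exists w (yRw \wedge z = w)).
G1: fails — sR²u, sRs but no w with uRw and s=w.
G2: satisfies the condition.
G3: fails — mR²o, mRn but no w with oRw and n=w.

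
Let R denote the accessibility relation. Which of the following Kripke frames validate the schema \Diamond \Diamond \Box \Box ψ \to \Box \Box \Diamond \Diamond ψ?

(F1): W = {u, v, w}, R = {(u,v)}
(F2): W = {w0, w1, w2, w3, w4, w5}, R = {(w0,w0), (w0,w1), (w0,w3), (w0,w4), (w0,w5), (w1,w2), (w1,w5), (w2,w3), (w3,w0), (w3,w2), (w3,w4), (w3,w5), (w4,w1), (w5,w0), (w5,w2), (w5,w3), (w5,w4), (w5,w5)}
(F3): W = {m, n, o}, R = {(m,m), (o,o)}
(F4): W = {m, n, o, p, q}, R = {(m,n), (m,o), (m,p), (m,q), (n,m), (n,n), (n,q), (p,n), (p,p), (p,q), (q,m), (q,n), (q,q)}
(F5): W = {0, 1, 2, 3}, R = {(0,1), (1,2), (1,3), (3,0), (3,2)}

Frame correspondent (Sahlqvist): \forall x \forall y \forall z ((x R^2 y \wedge x R^2 z) \to \exists w (y R^2 w \wedge z R^2 w)) — i.e. a generalized confluence (Geach) condition.
(F1): holds.
(F2): holds.
(F3): holds.
(F4): fails — nR²m, nR²o but no w with mR²w and oR²w.
(F5): fails — 0R²2, 0R²2 but no w with 2R²w and 2R²w.
Valid on: (F1), (F2), (F3).

(F1), (F2), (F3)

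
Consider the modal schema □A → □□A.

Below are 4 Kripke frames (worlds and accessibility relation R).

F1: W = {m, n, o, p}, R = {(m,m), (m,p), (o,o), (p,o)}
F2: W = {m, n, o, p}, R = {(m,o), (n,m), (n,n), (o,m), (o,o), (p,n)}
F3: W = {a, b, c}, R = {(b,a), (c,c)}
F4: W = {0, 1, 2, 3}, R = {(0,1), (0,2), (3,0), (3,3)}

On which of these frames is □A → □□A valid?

F3

The schema corresponds to transitivity: ∀x ∀y ∀z (Rxy ∧ Ryz → Rxz).
F1: fails — Rmp and Rpo but not Rmo.
F2: fails — Rpn and Rnm but not Rpm.
F3: ✓.
F4: fails — R30 and R01 but not R31.
Valid on: F3.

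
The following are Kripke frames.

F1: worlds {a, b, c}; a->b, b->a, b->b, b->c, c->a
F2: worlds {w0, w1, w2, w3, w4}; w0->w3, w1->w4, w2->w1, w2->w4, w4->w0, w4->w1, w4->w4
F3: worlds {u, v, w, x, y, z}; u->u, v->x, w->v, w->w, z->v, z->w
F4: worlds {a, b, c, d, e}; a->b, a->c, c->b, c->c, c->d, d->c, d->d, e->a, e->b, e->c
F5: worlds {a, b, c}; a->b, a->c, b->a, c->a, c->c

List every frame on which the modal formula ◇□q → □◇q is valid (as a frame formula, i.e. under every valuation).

F5

This is the axiom for convergence; its first-order frame correspondent is ∀x ∀y ∀z (Rxy ∧ Rxz → ∃w (Ryw ∧ Rzw)).
F1: fails — Rbc and Rba but c and a have no common successor.
F2: fails — Rw0w3 and Rw0w3 but w3 and w3 have no common successor.
F3: fails — Rvx and Rvx but x and x have no common successor.
F4: fails — Rab and Rab but b and b have no common successor.
F5: condition met.
Valid on: F5.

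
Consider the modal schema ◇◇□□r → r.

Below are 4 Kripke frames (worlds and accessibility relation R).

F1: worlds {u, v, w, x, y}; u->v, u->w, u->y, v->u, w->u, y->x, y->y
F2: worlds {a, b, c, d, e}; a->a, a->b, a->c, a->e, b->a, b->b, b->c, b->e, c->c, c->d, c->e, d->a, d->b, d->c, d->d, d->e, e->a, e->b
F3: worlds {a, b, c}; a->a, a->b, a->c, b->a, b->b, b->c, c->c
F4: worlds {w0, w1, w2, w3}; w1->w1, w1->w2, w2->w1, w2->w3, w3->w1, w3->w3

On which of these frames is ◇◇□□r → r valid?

Frame correspondent (Sahlqvist): ∀x ∀y (xR²y → ∃w (yR²w ∧ x = w)) — i.e. a generalized confluence (Geach) condition.
F1: fails — uR²x but no t with xR²t and u=t.
F2: fails — dR²e but no w with eR²w and d=w.
F3: fails — aR²c but no w with cR²w and a=w.
F4: ✓.

F4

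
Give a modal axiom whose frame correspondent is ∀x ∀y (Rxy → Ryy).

This is shift-reflexivity; the standard corresponding axiom is T□: □(□ψ → ψ).
Suppose □(□ψ→ψ) is valid. Take Rxy and set V(ψ)={w : Ryw}. Then at y, □ψ holds; since □(□ψ→ψ) at x, □ψ→ψ at y, so ψ at y, i.e. Ryy.

□(□ψ → ψ)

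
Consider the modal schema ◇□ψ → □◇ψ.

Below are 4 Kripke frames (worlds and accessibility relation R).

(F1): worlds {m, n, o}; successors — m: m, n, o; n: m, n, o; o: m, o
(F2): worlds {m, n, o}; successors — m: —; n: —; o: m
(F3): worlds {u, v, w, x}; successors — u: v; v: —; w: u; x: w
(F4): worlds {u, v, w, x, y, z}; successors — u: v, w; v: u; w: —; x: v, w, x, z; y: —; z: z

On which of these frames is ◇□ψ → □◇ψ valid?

This is the axiom for convergence; its first-order frame correspondent is ∀x ∀y ∀z (Rxy ∧ Rxz → ∃w (Ryw ∧ Rzw)).
(F1): satisfies the condition.
(F2): fails — Rom and Rom but m and m have no common successor.
(F3): fails — Ruv and Ruv but v and v have no common successor.
(F4): fails — Ruv and Ruw but v and w have no common successor.
Valid on: (F1).

(F1)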